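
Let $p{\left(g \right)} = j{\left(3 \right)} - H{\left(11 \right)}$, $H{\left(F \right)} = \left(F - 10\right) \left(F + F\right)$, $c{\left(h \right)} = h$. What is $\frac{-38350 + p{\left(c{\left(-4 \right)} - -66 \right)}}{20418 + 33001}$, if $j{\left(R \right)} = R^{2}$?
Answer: $- \frac{38363}{53419} \approx -0.71815$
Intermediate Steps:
$H{\left(F \right)} = 2 F \left(-10 + F\right)$ ($H{\left(F \right)} = \left(-10 + F\right) 2 F = 2 F \left(-10 + F\right)$)
$p{\left(g \right)} = -13$ ($p{\left(g \right)} = 3^{2} - 2 \cdot 11 \left(-10 + 11\right) = 9 - 2 \cdot 11 \cdot 1 = 9 - 22 = -13$)
$\frac{-38350 + p{\left(c{\left(-4 \right)} - -66 \right)}}{20418 + 33001} = \frac{-38350 - 13}{20418 + 33001} = - \frac{38363}{53419}$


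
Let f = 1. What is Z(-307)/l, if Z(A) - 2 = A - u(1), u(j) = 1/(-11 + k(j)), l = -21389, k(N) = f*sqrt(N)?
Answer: 3049/213890 ≈ 0.014255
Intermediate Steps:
k(N) = sqrt(N) (k(N) = 1*sqrt(N) = sqrt(N))
u(j) = 1/(-11 + sqrt(j))
Z(A) = 21/10 + A (Z(A) = 2 + (A - 1/(-11 + sqrt(1))) = 2 + (A - 1/(-11 + 1)) = 2 + (A - 1/(-10)) = 2 + (A - 1*(-1/10)) = 2 + (A + 1/10) = 2 + (1/10 + A) = 21/10 + A)
Z(-307)/l = (21/10 - 307)/(-21389) = -3049/10*(-1/21389) = 3049/213890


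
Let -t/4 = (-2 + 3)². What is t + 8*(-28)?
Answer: -228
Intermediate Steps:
t = -4 (t = -4*(-2 + 3)² = -4*1² = -4*1 = -4)
t + 8*(-28) = -4 + 8*(-28) = -4 - 224 = -228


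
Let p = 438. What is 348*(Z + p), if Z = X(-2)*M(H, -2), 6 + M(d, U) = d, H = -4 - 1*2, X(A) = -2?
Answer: 160776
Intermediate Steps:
H = -6 (H = -4 - 2 = -6)
M(d, U) = -6 + d
Z = 24 (Z = -2*(-6 - 6) = -2*(-12) = 24)
348*(Z + p) = 348*(24 + 438) = 348*462 = 160776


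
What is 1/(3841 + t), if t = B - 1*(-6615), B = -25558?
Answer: -1/15102 ≈ -6.6216e-5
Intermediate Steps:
t = -18943 (t = -25558 - 1*(-6615) = -25558 + 6615 = -18943)
1/(3841 + t) = 1/(3841 - 18943) = 1/(-15102) = -1/15102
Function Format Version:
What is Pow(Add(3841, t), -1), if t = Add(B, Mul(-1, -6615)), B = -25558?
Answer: Rational(-1, 15102) ≈ -6.6216e-5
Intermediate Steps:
t = -18943 (t = Add(-25558, Mul(-1, -6615)) = Add(-25558, 6615) = -18943)
Pow(Add(3841, t), -1) = Pow(Add(3841, -18943), -1) = Pow(-15102, -1) = Rational(-1, 15102)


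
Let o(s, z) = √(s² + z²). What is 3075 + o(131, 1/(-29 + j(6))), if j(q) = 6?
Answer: 3075 + √9078170/23 ≈ 3206.0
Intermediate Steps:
3075 + o(131, 1/(-29 + j(6))) = 3075 + √(131² + (1/(-29 + 6))²) = 3075 + √(17161 + (1/(-23))²) = 3075 + √(17161 + (-1/23)²) = 3075 + √(17161 + 1/529) = 3075 + √(9078170/529) = 3075 + √9078170/23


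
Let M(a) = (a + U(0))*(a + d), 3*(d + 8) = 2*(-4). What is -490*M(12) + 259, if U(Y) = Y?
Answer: -7581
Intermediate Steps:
d = -32/3 (d = -8 + (2*(-4))/3 = -8 + (1/3)*(-8) = -8 - 8/3 = -32/3 ≈ -10.667)
M(a) = a*(-32/3 + a) (M(a) = (a + 0)*(a - 32/3) = a*(-32/3 + a))
-490*M(12) + 259 = -490*12*(-32 + 3*12)/3 + 259 = -490*12*(-32 + 36)/3 + 259 = -490*12*4/3 + 259 = -490*16 + 259 = -7840 + 259 = -7581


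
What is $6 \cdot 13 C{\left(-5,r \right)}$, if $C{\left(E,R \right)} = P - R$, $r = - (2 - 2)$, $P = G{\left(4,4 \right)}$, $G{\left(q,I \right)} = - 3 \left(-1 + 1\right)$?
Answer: $0$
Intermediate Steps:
$G{\left(q,I \right)} = 0$ ($G{\left(q,I \right)} = \left(-3\right) 0 = 0$)
$P = 0$
$r = 0$ ($r = - (2 - 2) = \left(-1\right) 0 = 0$)
$C{\left(E,R \right)} = - R$ ($C{\left(E,R \right)} = 0 - R = - R$)
$6 \cdot 13 C{\left(-5,r \right)} = 6 \cdot 13 \left(\left(-1\right) 0\right) = 78 \cdot 0 = 0$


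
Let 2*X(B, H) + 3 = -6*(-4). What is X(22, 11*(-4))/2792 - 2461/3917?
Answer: -13659967/21872528 ≈ -0.62453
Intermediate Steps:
X(B, H) = 21/2 (X(B, H) = -3/2 + (-6*(-4))/2 = -3/2 + (½)*24 = -3/2 + 12 = 21/2)
X(22, 11*(-4))/2792 - 2461/3917 = (21/2)/2792 - 2461/3917 = (21/2)*(1/2792) - 2461*1/3917 = 21/5584 - 2461/3917 = -13659967/21872528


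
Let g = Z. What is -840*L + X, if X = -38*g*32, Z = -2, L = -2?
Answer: 4112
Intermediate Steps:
g = -2
X = 2432 (X = -38*(-2)*32 = 76*32 = 2432)
-840*L + X = -840*(-2) + 2432 = 1680 + 2432 = 4112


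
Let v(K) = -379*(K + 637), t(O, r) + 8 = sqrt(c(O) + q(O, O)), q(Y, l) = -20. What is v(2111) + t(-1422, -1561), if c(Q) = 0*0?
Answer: -1041500 + 2*I*sqrt(5) ≈ -1.0415e+6 + 4.4721*I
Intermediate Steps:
c(Q) = 0
t(O, r) = -8 + 2*I*sqrt(5) (t(O, r) = -8 + sqrt(0 - 20) = -8 + sqrt(-20) = -8 + 2*I*sqrt(5))
v(K) = -241423 - 379*K (v(K) = -379*(637 + K) = -241423 - 379*K)
v(2111) + t(-1422, -1561) = (-241423 - 379*2111) + (-8 + 2*I*sqrt(5)) = (-241423 - 800069) + (-8 + 2*I*sqrt(5)) = -1041492 + (-8 + 2*I*sqrt(5)) = -1041500 + 2*I*sqrt(5)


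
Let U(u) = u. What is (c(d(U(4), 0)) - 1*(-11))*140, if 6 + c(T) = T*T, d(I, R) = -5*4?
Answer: 56700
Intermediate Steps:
d(I, R) = -20
c(T) = -6 + T**2 (c(T) = -6 + T*T = -6 + T**2)
(c(d(U(4), 0)) - 1*(-11))*140 = ((-6 + (-20)**2) - 1*(-11))*140 = ((-6 + 400) + 11)*140 = (394 + 11)*140 = 405*140 = 56700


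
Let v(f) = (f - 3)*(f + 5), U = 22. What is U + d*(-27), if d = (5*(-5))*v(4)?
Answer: 6097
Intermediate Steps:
v(f) = (-3 + f)*(5 + f)
d = -225 (d = (5*(-5))*(-15 + 4² + 2*4) = -25*(-15 + 16 + 8) = -25*9 = -225)
U + d*(-27) = 22 - 225*(-27) = 22 + 6075 = 6097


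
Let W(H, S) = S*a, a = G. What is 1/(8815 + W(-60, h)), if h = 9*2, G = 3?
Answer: 1/8869 ≈ 0.00011275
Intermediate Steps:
h = 18
a = 3
W(H, S) = 3*S (W(H, S) = S*3 = 3*S)
1/(8815 + W(-60, h)) = 1/(8815 + 3*18) = 1/(8815 + 54) = 1/8869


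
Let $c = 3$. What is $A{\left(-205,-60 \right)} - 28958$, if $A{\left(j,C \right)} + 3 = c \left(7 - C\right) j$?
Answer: $-70166$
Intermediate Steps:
$A{\left(j,C \right)} = -3 + j \left(21 - 3 C\right)$ ($A{\left(j,C \right)} = -3 + 3 \left(7 - C\right) j = -3 + \left(21 - 3 C\right) j = -3 + j \left(21 - 3 C\right)$)
$A{\left(-205,-60 \right)} - 28958 = \left(-3 + 21 \left(-205\right) - \left(-180\right) \left(-205\right)\right) - 28958 = \left(-3 - 4305 - 36900\right) - 28958 = -41208 - 28958 = -70166$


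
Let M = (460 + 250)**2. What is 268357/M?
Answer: 268357/504100 ≈ 0.53235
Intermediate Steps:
M = 504100 (M = 710**2 = 504100)
268357/M = 268357/504100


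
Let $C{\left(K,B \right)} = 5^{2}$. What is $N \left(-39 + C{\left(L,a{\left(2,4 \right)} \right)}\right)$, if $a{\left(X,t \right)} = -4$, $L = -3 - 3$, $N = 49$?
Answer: $-686$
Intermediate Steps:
$L = -6$
$C{\left(K,B \right)} = 25$
$N \left(-39 + C{\left(L,a{\left(2,4 \right)} \right)}\right) = 49 \left(-39 + 25\right) = 49 \left(-14\right) = -686$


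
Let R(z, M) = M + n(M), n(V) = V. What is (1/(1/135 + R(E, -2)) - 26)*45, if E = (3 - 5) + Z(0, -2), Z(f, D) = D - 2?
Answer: -636705/539 ≈ -1181.3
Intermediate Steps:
Z(f, D) = -2 + D
E = -6 (E = (3 - 5) + (-2 - 2) = -2 - 4 = -6)
R(z, M) = 2*M (R(z, M) = M + M = 2*M)
(1/(1/135 + R(E, -2)) - 26)*45 = (1/(1/135 + 2*(-2)) - 26)*45 = (1/(1/135 - 4) - 26)*45 = (1/(-539/135) - 26)*45 = (-135/539 - 26)*45 = -14149/539*45 = -636705/539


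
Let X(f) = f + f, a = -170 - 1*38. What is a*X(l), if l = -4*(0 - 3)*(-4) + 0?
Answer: 19968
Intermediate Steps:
a = -208 (a = -170 - 38 = -208)
l = -48 (l = -(-12)*(-4) + 0 = -4*12 + 0 = -48 + 0 = -48)
X(f) = 2*f
a*X(l) = -416*(-48) = -208*(-96) = 19968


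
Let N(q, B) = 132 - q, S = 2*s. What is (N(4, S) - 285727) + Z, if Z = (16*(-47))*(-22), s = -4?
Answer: -269055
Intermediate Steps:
S = -8 (S = 2*(-4) = -8)
Z = 16544 (Z = -752*(-22) = 16544)
(N(4, S) - 285727) + Z = ((132 - 1*4) - 285727) + 16544 = ((132 - 4) - 285727) + 16544 = (128 - 285727) + 16544 = -285599 + 16544 = -269055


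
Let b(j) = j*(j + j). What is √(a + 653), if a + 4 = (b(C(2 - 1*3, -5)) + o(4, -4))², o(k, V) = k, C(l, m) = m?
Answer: √3565 ≈ 59.708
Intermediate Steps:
b(j) = 2*j² (b(j) = j*(2*j) = 2*j²)
a = 2912 (a = -4 + (2*(-5)² + 4)² = -4 + (2*25 + 4)² = -4 + (50 + 4)² = -4 + 54² = -4 + 2916 = 2912)
√(a + 653) = √(2912 + 653) = √3565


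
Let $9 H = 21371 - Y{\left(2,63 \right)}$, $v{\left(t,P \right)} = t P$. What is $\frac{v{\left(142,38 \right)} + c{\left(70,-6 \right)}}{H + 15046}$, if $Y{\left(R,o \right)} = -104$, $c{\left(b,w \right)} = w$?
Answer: $\frac{48510}{156889} \approx 0.3092$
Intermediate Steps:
$v{\left(t,P \right)} = P t$
$H = \frac{21475}{9}$ ($H = \frac{21371 - -104}{9} = \frac{21371 + 104}{9} = \frac{1}{9} \cdot 21475 = \frac{21475}{9} \approx 2386.1$)
$\frac{v{\left(142,38 \right)} + c{\left(70,-6 \right)}}{H + 15046} = \frac{38 \cdot 142 - 6}{\frac{21475}{9} + 15046} = \frac{5396 - 6}{\frac{156889}{9}} = 5390 \cdot \frac{9}{156889} = \frac{48510}{156889}$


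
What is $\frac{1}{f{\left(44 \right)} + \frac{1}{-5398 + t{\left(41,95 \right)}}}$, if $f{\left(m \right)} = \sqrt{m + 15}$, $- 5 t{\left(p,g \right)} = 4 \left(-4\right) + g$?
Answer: $\frac{135345}{43231114874} + \frac{732730761 \sqrt{59}}{43231114874} \approx 0.13019$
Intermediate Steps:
$t{\left(p,g \right)} = \frac{16}{5} - \frac{g}{5}$ ($t{\left(p,g \right)} = - \frac{4 \left(-4\right) + g}{5} = - \frac{-16 + g}{5} = \frac{16}{5} - \frac{g}{5}$)
$f{\left(m \right)} = \sqrt{15 + m}$
$\frac{1}{f{\left(44 \right)} + \frac{1}{-5398 + t{\left(41,95 \right)}}} = \frac{1}{\sqrt{15 + 44} + \frac{1}{-5398 + \left(\frac{16}{5} - 19\right)}} = \frac{1}{\sqrt{59} + \frac{1}{-5398 + \left(\frac{16}{5} - 19\right)}} = \frac{1}{\sqrt{59} + \frac{1}{-5398 - \frac{79}{5}}} = \frac{1}{\sqrt{59} + \frac{1}{- \frac{27069}{5}}} = \frac{1}{\sqrt{59} - \frac{5}{27069}} = \frac{1}{- \frac{5}{27069} + \sqrt{59}}$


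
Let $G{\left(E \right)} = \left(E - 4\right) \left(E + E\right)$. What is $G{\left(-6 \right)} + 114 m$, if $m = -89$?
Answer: $-10026$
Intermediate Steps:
$G{\left(E \right)} = 2 E \left(-4 + E\right)$ ($G{\left(E \right)} = \left(-4 + E\right) 2 E = 2 E \left(-4 + E\right)$)
$G{\left(-6 \right)} + 114 m = 2 \left(-6\right) \left(-4 - 6\right) + 114 \left(-89\right) = 2 \left(-6\right) \left(-10\right) - 10146 = 120 - 10146 = -10026$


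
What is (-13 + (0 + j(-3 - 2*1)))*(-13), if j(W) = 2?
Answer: 143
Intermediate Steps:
(-13 + (0 + j(-3 - 2*1)))*(-13) = (-13 + (0 + 2))*(-13) = (-13 + 2)*(-13) = -11*(-13) = 143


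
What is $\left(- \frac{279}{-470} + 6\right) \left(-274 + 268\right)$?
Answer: $- \frac{9297}{235} \approx -39.562$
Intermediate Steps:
$\left(- \frac{279}{-470} + 6\right) \left(-274 + 268\right) = \left(\left(-279\right) \left(- \frac{1}{470}\right) + 6\right) \left(-6\right) = \left(\frac{279}{470} + 6\right) \left(-6\right) = \frac{3099}{470} \left(-6\right) = - \frac{9297}{235}$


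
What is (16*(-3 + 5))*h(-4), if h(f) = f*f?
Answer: 512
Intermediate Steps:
h(f) = f²
(16*(-3 + 5))*h(-4) = (16*(-3 + 5))*(-4)² = (16*2)*16 = 32*16 = 512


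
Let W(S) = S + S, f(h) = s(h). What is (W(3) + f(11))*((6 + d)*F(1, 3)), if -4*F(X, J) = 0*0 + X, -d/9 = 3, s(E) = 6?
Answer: 63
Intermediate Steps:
d = -27 (d = -9*3 = -27)
f(h) = 6
F(X, J) = -X/4 (F(X, J) = -(0*0 + X)/4 = -(0 + X)/4 = -X/4)
W(S) = 2*S
(W(3) + f(11))*((6 + d)*F(1, 3)) = (2*3 + 6)*((6 - 27)*(-1/4*1)) = (6 + 6)*(-21*(-1/4)) = 12*(21/4) = 63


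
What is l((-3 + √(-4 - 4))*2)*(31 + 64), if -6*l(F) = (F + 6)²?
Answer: 1520/3 ≈ 506.67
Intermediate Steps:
l(F) = -(6 + F)²/6 (l(F) = -(F + 6)²/6 = -(6 + F)²/6)
l((-3 + √(-4 - 4))*2)*(31 + 64) = (-(6 + (-3 + √(-4 - 4))*2)²/6)*(31 + 64) = -(6 + (-3 + √(-8))*2)²/6*95 = -(6 + (-3 + 2*I*√2)*2)²/6*95 = -(6 + (-6 + 4*I*√2))²/6*95 = -(4*I*√2)²/6*95 = -⅙*(-32)*95 = (16/3)*95 = 1520/3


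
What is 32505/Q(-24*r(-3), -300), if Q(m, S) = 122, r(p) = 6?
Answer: 32505/122 ≈ 266.43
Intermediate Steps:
32505/Q(-24*r(-3), -300) = 32505/122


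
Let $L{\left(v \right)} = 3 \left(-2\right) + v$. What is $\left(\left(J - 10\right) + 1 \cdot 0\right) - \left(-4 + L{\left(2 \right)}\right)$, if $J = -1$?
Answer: $-3$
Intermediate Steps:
$L{\left(v \right)} = -6 + v$
$\left(\left(J - 10\right) + 1 \cdot 0\right) - \left(-4 + L{\left(2 \right)}\right) = \left(\left(-1 - 10\right) + 1 \cdot 0\right) - \left(-4 + \left(-6 + 2\right)\right) = \left(\left(-1 - 10\right) + 0\right) - \left(-4 - 4\right) = \left(-11 + 0\right) - -8 = -11 + 8 = -3$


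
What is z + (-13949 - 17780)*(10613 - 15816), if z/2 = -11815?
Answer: 165062357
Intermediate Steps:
z = -23630 (z = 2*(-11815) = -23630)
z + (-13949 - 17780)*(10613 - 15816) = -23630 + (-13949 - 17780)*(10613 - 15816) = -23630 - 31729*(-5203) = -23630 + 165085987 = 165062357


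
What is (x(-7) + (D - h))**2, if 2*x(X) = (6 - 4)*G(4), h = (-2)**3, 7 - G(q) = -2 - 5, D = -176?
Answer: 23716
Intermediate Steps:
G(q) = 14 (G(q) = 7 - (-2 - 5) = 7 - 1*(-7) = 7 + 7 = 14)
h = -8
x(X) = 14 (x(X) = ((6 - 4)*14)/2 = (2*14)/2 = (1/2)*28 = 14)
(x(-7) + (D - h))**2 = (14 + (-176 - 1*(-8)))**2 = (14 + (-176 + 8))**2 = (14 - 168)**2 = (-154)**2 = 23716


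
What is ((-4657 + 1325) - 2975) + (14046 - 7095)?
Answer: 644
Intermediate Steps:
((-4657 + 1325) - 2975) + (14046 - 7095) = (-3332 - 2975) + 6951 = -6307 + 6951 = 644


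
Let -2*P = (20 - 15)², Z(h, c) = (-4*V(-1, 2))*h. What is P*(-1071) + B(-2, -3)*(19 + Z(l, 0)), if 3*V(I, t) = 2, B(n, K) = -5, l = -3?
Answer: 26505/2 ≈ 13253.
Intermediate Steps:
V(I, t) = ⅔ (V(I, t) = (⅓)*2 = ⅔)
Z(h, c) = -8*h/3 (Z(h, c) = (-4*⅔)*h = -8*h/3)
P = -25/2 (P = -(20 - 15)²/2 = -½*5² = -½*25 = -25/2 ≈ -12.500)
P*(-1071) + B(-2, -3)*(19 + Z(l, 0)) = -25/2*(-1071) - 5*(19 - 8/3*(-3)) = 26775/2 - 5*(19 + 8) = 26775/2 - 5*27 = 26775/2 - 135 = 26505/2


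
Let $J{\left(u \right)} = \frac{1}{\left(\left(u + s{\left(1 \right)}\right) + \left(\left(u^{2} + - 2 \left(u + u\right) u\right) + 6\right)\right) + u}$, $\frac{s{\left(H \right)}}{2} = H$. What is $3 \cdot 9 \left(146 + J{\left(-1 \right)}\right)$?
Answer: $3951$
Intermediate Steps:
$s{\left(H \right)} = 2 H$
$J{\left(u \right)} = \frac{1}{8 - 3 u^{2} + 2 u}$ ($J{\left(u \right)} = \frac{1}{\left(\left(u + 2 \cdot 1\right) + \left(\left(u^{2} + - 2 \left(u + u\right) u\right) + 6\right)\right) + u} = \frac{1}{\left(\left(u + 2\right) + \left(\left(u^{2} + - 2 \cdot 2 u u\right) + 6\right)\right) + u} = \frac{1}{\left(\left(2 + u\right) + \left(\left(u^{2} + - 4 u u\right) + 6\right)\right) + u} = \frac{1}{\left(\left(2 + u\right) + \left(\left(u^{2} - 4 u^{2}\right) + 6\right)\right) + u} = \frac{1}{\left(\left(2 + u\right) - \left(-6 + 3 u^{2}\right)\right) + u} = \frac{1}{\left(8 + u - 3 u^{2}\right) + u} = \frac{1}{8 - 3 u^{2} + 2 u}$)
$3 \cdot 9 \left(146 + J{\left(-1 \right)}\right) = 3 \cdot 9 \left(146 + \frac{1}{8 - 3 \left(-1\right)^{2} + 2 \left(-1\right)}\right) = 27 \left(146 + \frac{1}{8 - 3 - 2}\right) = 27 \left(146 + \frac{1}{3}\right) = 27 \cdot \frac{439}{3} = 3951$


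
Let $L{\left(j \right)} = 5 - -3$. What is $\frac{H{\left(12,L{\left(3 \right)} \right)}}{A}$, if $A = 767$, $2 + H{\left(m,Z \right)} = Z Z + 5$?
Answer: $\frac{67}{767} \approx 0.087353$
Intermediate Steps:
$L{\left(j \right)} = 8$ ($L{\left(j \right)} = 5 + 3 = 8$)
$H{\left(m,Z \right)} = 3 + Z^{2}$ ($H{\left(m,Z \right)} = -2 + \left(Z Z + 5\right) = -2 + \left(Z^{2} + 5\right) = -2 + \left(5 + Z^{2}\right) = 3 + Z^{2}$)
$\frac{H{\left(12,L{\left(3 \right)} \right)}}{A} = \frac{3 + 8^{2}}{767} = \left(3 + 64\right) \frac{1}{767} = 67 \cdot \frac{1}{767} = \frac{67}{767}$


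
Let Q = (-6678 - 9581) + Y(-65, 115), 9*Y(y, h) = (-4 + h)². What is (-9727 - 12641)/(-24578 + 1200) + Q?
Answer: -174038026/11689 ≈ -14889.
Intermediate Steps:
Y(y, h) = (-4 + h)²/9
Q = -14890 (Q = (-6678 - 9581) + (-4 + 115)²/9 = -16259 + (⅑)*111² = -16259 + (⅑)*12321 = -16259 + 1369 = -14890)
(-9727 - 12641)/(-24578 + 1200) + Q = (-9727 - 12641)/(-24578 + 1200) - 14890 = -22368/(-23378) - 14890 = -22368*(-1/23378) - 14890 = 11184/11689 - 14890 = -174038026/11689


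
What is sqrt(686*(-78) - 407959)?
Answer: I*sqrt(461467) ≈ 679.31*I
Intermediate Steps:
sqrt(686*(-78) - 407959) = sqrt(-53508 - 407959) = sqrt(-461467) = I*sqrt(461467)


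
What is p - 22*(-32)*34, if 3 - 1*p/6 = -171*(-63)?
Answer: -40684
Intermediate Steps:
p = -64620 (p = 18 - (-1026)*(-63) = 18 - 6*10773 = 18 - 64638 = -64620)
p - 22*(-32)*34 = -64620 - 22*(-32)*34 = -64620 + 704*34 = -64620 + 23936 = -40684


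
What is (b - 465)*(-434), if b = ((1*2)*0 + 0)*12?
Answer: 201810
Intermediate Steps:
b = 0 (b = (2*0 + 0)*12 = (0 + 0)*12 = 0*12 = 0)
(b - 465)*(-434) = (0 - 465)*(-434) = -465*(-434) = 201810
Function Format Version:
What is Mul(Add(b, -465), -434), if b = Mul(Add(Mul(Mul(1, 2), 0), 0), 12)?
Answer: 201810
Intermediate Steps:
b = 0 (b = Mul(Add(Mul(2, 0), 0), 12) = Mul(Add(0, 0), 12) = Mul(0, 12) = 0)
Mul(Add(b, -465), -434) = Mul(Add(0, -465), -434) = Mul(-465, -434) = 201810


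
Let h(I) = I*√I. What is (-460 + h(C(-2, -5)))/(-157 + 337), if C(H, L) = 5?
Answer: -23/9 + √5/36 ≈ -2.4934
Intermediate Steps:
h(I) = I^(3/2)
(-460 + h(C(-2, -5)))/(-157 + 337) = (-460 + 5^(3/2))/(-157 + 337) = (-460 + 5*√5)/180 = (-460 + 5*√5)*(1/180) = -23/9 + √5/36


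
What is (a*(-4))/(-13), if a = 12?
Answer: 48/13 ≈ 3.6923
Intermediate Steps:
(a*(-4))/(-13) = (12*(-4))/(-13) = -48*(-1/13) = 48/13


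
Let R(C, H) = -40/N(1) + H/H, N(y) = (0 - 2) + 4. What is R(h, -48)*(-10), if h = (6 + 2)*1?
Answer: 190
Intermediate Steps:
N(y) = 2 (N(y) = -2 + 4 = 2)
h = 8 (h = 8*1 = 8)
R(C, H) = -19 (R(C, H) = -40/2 + H/H = -40*½ + 1 = -20 + 1 = -19)
R(h, -48)*(-10) = -19*(-10) = 190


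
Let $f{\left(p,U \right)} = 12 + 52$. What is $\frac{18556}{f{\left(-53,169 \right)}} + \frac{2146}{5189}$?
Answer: $\frac{24106107}{83024} \approx 290.35$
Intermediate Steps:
$f{\left(p,U \right)} = 64$
$\frac{18556}{f{\left(-53,169 \right)}} + \frac{2146}{5189} = \frac{18556}{64} + \frac{2146}{5189} = 18556 \cdot \frac{1}{64} + 2146 \cdot \frac{1}{5189} = \frac{4639}{16} + \frac{2146}{5189} = \frac{24106107}{83024}$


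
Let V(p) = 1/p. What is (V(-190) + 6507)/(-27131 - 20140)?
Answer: -1236329/8981490 ≈ -0.13765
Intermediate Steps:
(V(-190) + 6507)/(-27131 - 20140) = (1/(-190) + 6507)/(-27131 - 20140) = (-1/190 + 6507)/(-47271) = (1236329/190)*(-1/47271) = -1236329/8981490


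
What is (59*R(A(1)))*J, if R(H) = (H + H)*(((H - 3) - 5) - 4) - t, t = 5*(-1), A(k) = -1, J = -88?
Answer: -160952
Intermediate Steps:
t = -5
R(H) = 5 + 2*H*(-12 + H) (R(H) = (H + H)*(((H - 3) - 5) - 4) - 1*(-5) = (2*H)*(((-3 + H) - 5) - 4) + 5 = (2*H)*((-8 + H) - 4) + 5 = (2*H)*(-12 + H) + 5 = 2*H*(-12 + H) + 5 = 5 + 2*H*(-12 + H))
(59*R(A(1)))*J = (59*(5 - 24*(-1) + 2*(-1)²))*(-88) = (59*(5 + 24 + 2*1))*(-88) = (59*(5 + 24 + 2))*(-88) = (59*31)*(-88) = 1829*(-88) = -160952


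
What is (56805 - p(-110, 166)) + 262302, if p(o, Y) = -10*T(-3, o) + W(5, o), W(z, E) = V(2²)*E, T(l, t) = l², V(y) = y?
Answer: 319637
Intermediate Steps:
W(z, E) = 4*E (W(z, E) = 2²*E = 4*E)
p(o, Y) = -90 + 4*o (p(o, Y) = -10*(-3)² + 4*o = -10*9 + 4*o = -90 + 4*o)
(56805 - p(-110, 166)) + 262302 = (56805 - (-90 + 4*(-110))) + 262302 = (56805 - (-90 - 440)) + 262302 = (56805 - 1*(-530)) + 262302 = (56805 + 530) + 262302 = 57335 + 262302 = 319637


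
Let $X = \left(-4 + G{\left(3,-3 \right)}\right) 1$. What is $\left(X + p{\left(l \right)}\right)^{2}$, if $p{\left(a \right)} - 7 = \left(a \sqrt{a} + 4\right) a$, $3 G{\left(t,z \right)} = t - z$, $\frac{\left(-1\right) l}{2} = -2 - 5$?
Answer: $541545 + 23912 \sqrt{14} \approx 6.3102 \cdot 10^{5}$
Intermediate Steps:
$l = 14$ ($l = - 2 \left(-2 - 5\right) = \left(-2\right) \left(-7\right) = 14$)
$G{\left(t,z \right)} = - \frac{z}{3} + \frac{t}{3}$ ($G{\left(t,z \right)} = \frac{t - z}{3} = - \frac{z}{3} + \frac{t}{3}$)
$p{\left(a \right)} = 7 + a \left(4 + a^{\frac{3}{2}}\right)$ ($p{\left(a \right)} = 7 + \left(a \sqrt{a} + 4\right) a = 7 + \left(a^{\frac{3}{2}} + 4\right) a = 7 + \left(4 + a^{\frac{3}{2}}\right) a = 7 + a \left(4 + a^{\frac{3}{2}}\right)$)
$X = -2$ ($X = \left(-4 + \left(\left(- \frac{1}{3}\right) \left(-3\right) + \frac{1}{3} \cdot 3\right)\right) 1 = \left(-4 + \left(1 + 1\right)\right) 1 = \left(-4 + 2\right) 1 = \left(-2\right) 1 = -2$)
$\left(X + p{\left(l \right)}\right)^{2} = \left(-2 + \left(7 + 14^{\frac{5}{2}} + 4 \cdot 14\right)\right)^{2} = \left(-2 + \left(7 + 196 \sqrt{14} + 56\right)\right)^{2} = \left(-2 + \left(63 + 196 \sqrt{14}\right)\right)^{2} = \left(61 + 196 \sqrt{14}\right)^{2}$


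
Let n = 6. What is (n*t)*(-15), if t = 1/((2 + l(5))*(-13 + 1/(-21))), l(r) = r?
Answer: 135/137 ≈ 0.98540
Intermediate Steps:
t = -3/274 (t = 1/((2 + 5)*(-13 + 1/(-21))) = 1/(7*(-13 - 1/21)) = 1/(7*(-274/21)) = 1/(-274/3) = -3/274 ≈ -0.010949)
(n*t)*(-15) = (6*(-3/274))*(-15) = -9/137*(-15) = 135/137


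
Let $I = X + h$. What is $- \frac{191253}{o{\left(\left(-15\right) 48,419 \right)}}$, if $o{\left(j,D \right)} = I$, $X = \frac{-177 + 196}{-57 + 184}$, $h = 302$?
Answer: $- \frac{8096377}{12791} \approx -632.97$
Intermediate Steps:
$X = \frac{19}{127} \approx 0.14961$
$I = \frac{38373}{127}$ ($I = \frac{19}{127} + 302 = \frac{38373}{127} \approx 302.15$)
$o{\left(j,D \right)} = \frac{38373}{127}$
$- \frac{191253}{o{\left(\left(-15\right) 48,419 \right)}} = - \frac{191253}{\frac{38373}{127}} = \left(-191253\right) \frac{127}{38373} = - \frac{8096377}{12791}$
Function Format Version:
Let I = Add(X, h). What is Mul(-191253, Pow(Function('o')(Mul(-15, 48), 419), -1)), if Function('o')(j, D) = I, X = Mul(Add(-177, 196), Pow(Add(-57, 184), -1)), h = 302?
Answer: Rational(-8096377, 12791) ≈ -632.97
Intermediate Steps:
X = Rational(19, 127) (X = Mul(19, Pow(127, -1)) = Mul(19, Rational(1, 127)) = Rational(19, 127) ≈ 0.14961)
I = Rational(38373, 127) (I = Add(Rational(19, 127), 302) = Rational(38373, 127) ≈ 302.15)
Function('o')(j, D) = Rational(38373, 127)
Mul(-191253, Pow(Function('o')(Mul(-15, 48), 419), -1)) = Mul(-191253, Pow(Rational(38373, 127), -1)) = Mul(-191253, Rational(127, 38373)) = Rational(-8096377, 12791)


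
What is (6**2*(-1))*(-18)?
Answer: 648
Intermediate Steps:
(6**2*(-1))*(-18) = (36*(-1))*(-18) = -36*(-18) = 648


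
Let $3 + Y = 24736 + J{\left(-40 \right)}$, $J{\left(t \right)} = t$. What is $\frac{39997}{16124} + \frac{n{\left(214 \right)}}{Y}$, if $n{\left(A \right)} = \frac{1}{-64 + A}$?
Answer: $\frac{74073452137}{29861244900} \approx 2.4806$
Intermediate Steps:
$Y = 24693$ ($Y = -3 + \left(24736 - 40\right) = -3 + 24696 = 24693$)
$\frac{39997}{16124} + \frac{n{\left(214 \right)}}{Y} = \frac{39997}{16124} + \frac{1}{\left(-64 + 214\right) 24693} = 39997 \cdot \frac{1}{16124} + \frac{1}{150} \cdot \frac{1}{24693} = \frac{39997}{16124} + \frac{1}{150} \cdot \frac{1}{24693} = \frac{39997}{16124} + \frac{1}{3703950} = \frac{74073452137}{29861244900}$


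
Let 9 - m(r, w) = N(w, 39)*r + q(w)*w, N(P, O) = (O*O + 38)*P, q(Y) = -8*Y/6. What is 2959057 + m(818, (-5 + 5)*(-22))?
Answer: 2959066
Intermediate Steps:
q(Y) = -4*Y/3 (q(Y) = -8*Y/6 = -4*Y/3)
N(P, O) = P*(38 + O**2) (N(P, O) = (O**2 + 38)*P = (38 + O**2)*P = P*(38 + O**2))
m(r, w) = 9 + 4*w**2/3 - 1559*r*w (m(r, w) = 9 - ((w*(38 + 39**2))*r + (-4*w/3)*w) = 9 - ((w*(38 + 1521))*r - 4*w**2/3) = 9 - ((w*1559)*r - 4*w**2/3) = 9 - ((1559*w)*r - 4*w**2/3) = 9 - (1559*r*w - 4*w**2/3) = 9 - (-4*w**2/3 + 1559*r*w) = 9 + (4*w**2/3 - 1559*r*w) = 9 + 4*w**2/3 - 1559*r*w)
2959057 + m(818, (-5 + 5)*(-22)) = 2959057 + (9 + 4*((-5 + 5)*(-22))**2/3 - 1559*818*(-5 + 5)*(-22)) = 2959057 + (9 + 4*(0*(-22))**2/3 - 1559*818*0*(-22)) = 2959057 + (9 + (4/3)*0**2 - 1559*818*0) = 2959057 + (9 + (4/3)*0 + 0) = 2959057 + (9 + 0 + 0) = 2959057 + 9 = 2959066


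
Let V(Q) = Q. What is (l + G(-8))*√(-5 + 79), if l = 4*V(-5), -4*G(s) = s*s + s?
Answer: -34*√74 ≈ -292.48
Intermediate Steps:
G(s) = -s/4 - s²/4 (G(s) = -(s*s + s)/4 = -(s² + s)/4 = -(s + s²)/4 = -s/4 - s²/4)
l = -20 (l = 4*(-5) = -20)
(l + G(-8))*√(-5 + 79) = (-20 - ¼*(-8)*(1 - 8))*√(-5 + 79) = (-20 - ¼*(-8)*(-7))*√74 = (-20 - 14)*√74 = -34*√74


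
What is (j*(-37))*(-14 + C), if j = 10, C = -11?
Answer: 9250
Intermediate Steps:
(j*(-37))*(-14 + C) = (10*(-37))*(-14 - 11) = -370*(-25) = 9250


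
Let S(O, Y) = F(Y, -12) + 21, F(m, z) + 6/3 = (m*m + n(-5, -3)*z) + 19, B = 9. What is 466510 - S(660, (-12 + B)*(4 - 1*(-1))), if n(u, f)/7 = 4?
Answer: 466583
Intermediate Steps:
n(u, f) = 28 (n(u, f) = 7*4 = 28)
F(m, z) = 17 + m² + 28*z (F(m, z) = -2 + ((m*m + 28*z) + 19) = -2 + ((m² + 28*z) + 19) = -2 + (19 + m² + 28*z) = 17 + m² + 28*z)
S(O, Y) = -298 + Y² (S(O, Y) = (17 + Y² + 28*(-12)) + 21 = (17 + Y² - 336) + 21 = (-319 + Y²) + 21 = -298 + Y²)
466510 - S(660, (-12 + B)*(4 - 1*(-1))) = 466510 - (-298 + ((-12 + 9)*(4 - 1*(-1)))²) = 466510 - (-298 + (-3*(4 + 1))²) = 466510 - (-298 + (-3*5)²) = 466510 - (-298 + (-15)²) = 466510 - (-298 + 225) = 466510 - 1*(-73) = 466510 + 73 = 466583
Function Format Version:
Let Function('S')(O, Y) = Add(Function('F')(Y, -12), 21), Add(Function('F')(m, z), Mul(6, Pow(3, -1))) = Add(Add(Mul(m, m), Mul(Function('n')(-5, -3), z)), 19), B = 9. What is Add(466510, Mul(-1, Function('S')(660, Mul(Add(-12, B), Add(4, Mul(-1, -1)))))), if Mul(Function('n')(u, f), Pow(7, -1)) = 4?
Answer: 466583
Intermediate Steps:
Function('n')(u, f) = 28 (Function('n')(u, f) = Mul(7, 4) = 28)
Function('F')(m, z) = Add(17, Pow(m, 2), Mul(28, z)) (Function('F')(m, z) = Add(-2, Add(Add(Mul(m, m), Mul(28, z)), 19)) = Add(-2, Add(Add(Pow(m, 2), Mul(28, z)), 19)) = Add(-2, Add(19, Pow(m, 2), Mul(28, z))) = Add(17, Pow(m, 2), Mul(28, z)))
Function('S')(O, Y) = Add(-298, Pow(Y, 2)) (Function('S')(O, Y) = Add(Add(17, Pow(Y, 2), Mul(28, -12)), 21) = Add(Add(17, Pow(Y, 2), -336), 21) = Add(Add(-319, Pow(Y, 2)), 21) = Add(-298, Pow(Y, 2)))
Add(466510, Mul(-1, Function('S')(660, Mul(Add(-12, B), Add(4, Mul(-1, -1)))))) = Add(466510, Mul(-1, Add(-298, Pow(Mul(Add(-12, 9), Add(4, Mul(-1, -1))), 2)))) = Add(466510, Mul(-1, Add(-298, Pow(Mul(-3, Add(4, 1)), 2)))) = Add(466510, Mul(-1, Add(-298, Pow(Mul(-3, 5), 2)))) = Add(466510, Mul(-1, Add(-298, Pow(-15, 2)))) = Add(466510, Mul(-1, Add(-298, 225))) = Add(466510, Mul(-1, -73)) = Add(466510, 73) = 466583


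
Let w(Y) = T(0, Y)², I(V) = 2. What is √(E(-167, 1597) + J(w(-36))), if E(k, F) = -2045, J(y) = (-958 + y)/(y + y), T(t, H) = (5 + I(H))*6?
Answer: I*√3606977/42 ≈ 45.219*I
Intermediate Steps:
T(t, H) = 42 (T(t, H) = (5 + 2)*6 = 7*6 = 42)
w(Y) = 1764 (w(Y) = 42² = 1764)
J(y) = (-958 + y)/(2*y) (J(y) = (-958 + y)/((2*y)) = (-958 + y)*(1/(2*y)) = (-958 + y)/(2*y))
√(E(-167, 1597) + J(w(-36))) = √(-2045 + (½)*(-958 + 1764)/1764) = √(-2045 + (½)*(1/1764)*806) = √(-2045 + 403/1764) = √(-3606977/1764) = I*√3606977/42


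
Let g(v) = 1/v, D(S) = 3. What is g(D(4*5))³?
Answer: 1/27 ≈ 0.037037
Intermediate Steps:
g(v) = 1/v
g(D(4*5))³ = (1/3)³ = (⅓)³ = 1/27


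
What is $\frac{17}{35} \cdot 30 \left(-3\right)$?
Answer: $- \frac{306}{7} \approx -43.714$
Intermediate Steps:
$\frac{17}{35} \cdot 30 \left(-3\right) = \frac{102}{7} \left(-3\right) = - \frac{306}{7}$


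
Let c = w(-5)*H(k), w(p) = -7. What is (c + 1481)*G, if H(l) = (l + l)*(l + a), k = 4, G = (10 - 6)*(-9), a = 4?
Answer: -37188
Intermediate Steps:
G = -36 (G = 4*(-9) = -36)
H(l) = 2*l*(4 + l) (H(l) = (l + l)*(l + 4) = (2*l)*(4 + l) = 2*l*(4 + l))
c = -448 (c = -14*4*(4 + 4) = -14*4*8 = -7*64 = -448)
(c + 1481)*G = (-448 + 1481)*(-36) = 1033*(-36) = -37188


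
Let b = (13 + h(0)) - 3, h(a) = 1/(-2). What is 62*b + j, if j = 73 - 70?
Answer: 592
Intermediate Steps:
h(a) = -1/2
j = 3
b = 19/2 (b = (13 - 1/2) - 3 = 25/2 - 3 = 19/2 ≈ 9.5000)
62*b + j = 62*(19/2) + 3 = 589 + 3 = 592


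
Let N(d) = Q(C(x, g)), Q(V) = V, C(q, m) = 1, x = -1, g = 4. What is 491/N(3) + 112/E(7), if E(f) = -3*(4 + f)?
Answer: 16091/33 ≈ 487.61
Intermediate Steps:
E(f) = -12 - 3*f
N(d) = 1
491/N(3) + 112/E(7) = 491/1 + 112/(-12 - 3*7) = 491*1 + 112/(-12 - 21) = 491 + 112/(-33) = 491 + 112*(-1/33) = 491 - 112/33 = 16091/33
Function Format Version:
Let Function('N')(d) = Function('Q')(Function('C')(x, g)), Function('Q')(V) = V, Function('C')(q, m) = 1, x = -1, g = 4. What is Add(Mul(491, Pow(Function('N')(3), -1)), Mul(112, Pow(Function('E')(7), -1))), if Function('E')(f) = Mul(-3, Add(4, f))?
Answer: Rational(16091, 33) ≈ 487.61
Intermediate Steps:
Function('E')(f) = Add(-12, Mul(-3, f))
Function('N')(d) = 1
Add(Mul(491, Pow(Function('N')(3), -1)), Mul(112, Pow(Function('E')(7), -1))) = Add(Mul(491, Pow(1, -1)), Mul(112, Pow(Add(-12, Mul(-3, 7)), -1))) = Add(Mul(491, 1), Mul(112, Pow(Add(-12, -21), -1))) = Add(491, Mul(112, Pow(-33, -1))) = Add(491, Mul(112, Rational(-1, 33))) = Add(491, Rational(-112, 33)) = Rational(16091, 33)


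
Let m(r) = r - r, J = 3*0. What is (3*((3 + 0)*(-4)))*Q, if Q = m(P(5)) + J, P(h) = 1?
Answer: 0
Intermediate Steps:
J = 0
m(r) = 0
Q = 0 (Q = 0 + 0 = 0)
(3*((3 + 0)*(-4)))*Q = (3*((3 + 0)*(-4)))*0 = (3*(3*(-4)))*0 = (3*(-12))*0 = -36*0 = 0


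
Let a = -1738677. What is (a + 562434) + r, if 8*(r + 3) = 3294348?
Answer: -1528905/2 ≈ -7.6445e+5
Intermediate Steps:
r = 823581/2 (r = -3 + (1/8)*3294348 = -3 + 823587/2 = 823581/2 ≈ 4.1179e+5)
(a + 562434) + r = (-1738677 + 562434) + 823581/2 = -1176243 + 823581/2 = -1528905/2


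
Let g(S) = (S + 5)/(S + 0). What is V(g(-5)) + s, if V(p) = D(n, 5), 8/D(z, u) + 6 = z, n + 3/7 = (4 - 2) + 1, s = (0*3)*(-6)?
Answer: -7/3 ≈ -2.3333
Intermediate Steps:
g(S) = (5 + S)/S
s = 0 (s = 0*(-6) = 0)
n = 18/7 (n = -3/7 + ((4 - 2) + 1) = -3/7 + (2 + 1) = -3/7 + 3 = 18/7 ≈ 2.5714)
D(z, u) = 8/(-6 + z)
V(p) = -7/3 (V(p) = 8/(-6 + 18/7) = 8/(-24/7) = 8*(-7/24) = -7/3)
V(g(-5)) + s = -7/3 + 0 = -7/3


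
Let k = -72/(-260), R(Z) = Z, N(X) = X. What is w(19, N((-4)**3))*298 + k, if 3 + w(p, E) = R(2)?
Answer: -19352/65 ≈ -297.72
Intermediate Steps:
w(p, E) = -1 (w(p, E) = -3 + 2 = -1)
k = 18/65 (k = -72*(-1/260) = 18/65 ≈ 0.27692)
w(19, N((-4)**3))*298 + k = -1*298 + 18/65 = -298 + 18/65 = -19352/65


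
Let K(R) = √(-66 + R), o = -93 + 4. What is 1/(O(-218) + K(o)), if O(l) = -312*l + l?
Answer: 67798/4596568959 - I*√155/4596568959 ≈ 1.475e-5 - 2.7085e-9*I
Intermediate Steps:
o = -89
O(l) = -311*l
1/(O(-218) + K(o)) = 1/(-311*(-218) + √(-66 - 89)) = 1/(67798 + √(-155)) = 1/(67798 + I*√155)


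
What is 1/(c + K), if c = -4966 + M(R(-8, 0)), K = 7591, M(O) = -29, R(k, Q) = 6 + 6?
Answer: 1/2596 ≈ 0.00038521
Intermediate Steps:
R(k, Q) = 12
c = -4995 (c = -4966 - 29 = -4995)
1/(c + K) = 1/(-4995 + 7591) = 1/2596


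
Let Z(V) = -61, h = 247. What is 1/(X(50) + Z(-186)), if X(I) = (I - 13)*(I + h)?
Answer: 1/10928 ≈ 9.1508e-5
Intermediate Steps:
X(I) = (-13 + I)*(247 + I) (X(I) = (I - 13)*(I + 247) = (-13 + I)*(247 + I))
1/(X(50) + Z(-186)) = 1/((-3211 + 50**2 + 234*50) - 61) = 1/((-3211 + 2500 + 11700) - 61) = 1/(10989 - 61) = 1/10928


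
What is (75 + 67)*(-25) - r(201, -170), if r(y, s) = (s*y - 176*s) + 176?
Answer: 524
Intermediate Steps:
r(y, s) = 176 - 176*s + s*y (r(y, s) = (-176*s + s*y) + 176 = 176 - 176*s + s*y)
(75 + 67)*(-25) - r(201, -170) = (75 + 67)*(-25) - (176 - 176*(-170) - 170*201) = 142*(-25) - (176 + 29920 - 34170) = -3550 - 1*(-4074) = -3550 + 4074 = 524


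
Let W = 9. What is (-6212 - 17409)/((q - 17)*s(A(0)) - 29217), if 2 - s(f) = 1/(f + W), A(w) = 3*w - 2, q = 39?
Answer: 165347/204233 ≈ 0.80960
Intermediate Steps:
A(w) = -2 + 3*w
s(f) = 2 - 1/(9 + f) (s(f) = 2 - 1/(f + 9) = 2 - 1/(9 + f))
(-6212 - 17409)/((q - 17)*s(A(0)) - 29217) = (-6212 - 17409)/((39 - 17)*((17 + 2*(-2 + 3*0))/(9 + (-2 + 3*0))) - 29217) = -23621/(22*((17 + 2*(-2 + 0))/(9 + (-2 + 0))) - 29217) = -23621/(22*((17 + 2*(-2))/(9 - 2)) - 29217) = -23621/(22*((17 - 4)/7) - 29217) = -23621/(22*((⅐)*13) - 29217) = -23621/(22*(13/7) - 29217) = -23621/(286/7 - 29217) = -23621/(-204233/7) = -23621*(-7/204233) = 165347/204233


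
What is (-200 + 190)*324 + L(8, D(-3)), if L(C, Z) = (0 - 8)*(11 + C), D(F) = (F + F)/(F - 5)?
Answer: -3392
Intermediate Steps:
D(F) = 2*F/(-5 + F) (D(F) = (2*F)/(-5 + F) = 2*F/(-5 + F))
L(C, Z) = -88 - 8*C (L(C, Z) = -8*(11 + C) = -88 - 8*C)
(-200 + 190)*324 + L(8, D(-3)) = (-200 + 190)*324 + (-88 - 8*8) = -10*324 + (-88 - 64) = -3240 - 152 = -3392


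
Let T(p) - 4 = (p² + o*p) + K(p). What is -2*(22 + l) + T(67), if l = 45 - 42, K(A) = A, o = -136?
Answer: -4602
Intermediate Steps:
l = 3
T(p) = 4 + p² - 135*p (T(p) = 4 + ((p² - 136*p) + p) = 4 + (p² - 135*p) = 4 + p² - 135*p)
-2*(22 + l) + T(67) = -2*(22 + 3) + (4 + 67² - 135*67) = -2*25 + (4 + 4489 - 9045) = -50 - 4552 = -4602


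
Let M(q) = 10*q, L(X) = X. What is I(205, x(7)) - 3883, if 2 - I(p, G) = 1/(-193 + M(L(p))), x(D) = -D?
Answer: -7207018/1857 ≈ -3881.0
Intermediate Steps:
I(p, G) = 2 - 1/(-193 + 10*p)
I(205, x(7)) - 3883 = (-387 + 20*205)/(-193 + 10*205) - 3883 = (-387 + 4100)/(-193 + 2050) - 3883 = 3713/1857 - 3883 = -7207018/1857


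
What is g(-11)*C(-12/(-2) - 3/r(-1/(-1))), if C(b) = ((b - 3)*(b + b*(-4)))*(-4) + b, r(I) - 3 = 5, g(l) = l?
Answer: -32175/16 ≈ -2010.9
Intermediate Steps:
r(I) = 8 (r(I) = 3 + 5 = 8)
C(b) = b + 12*b*(-3 + b) (C(b) = ((-3 + b)*(b - 4*b))*(-4) + b = ((-3 + b)*(-3*b))*(-4) + b = -3*b*(-3 + b)*(-4) + b = 12*b*(-3 + b) + b = b + 12*b*(-3 + b))
g(-11)*C(-12/(-2) - 3/r(-1/(-1))) = -11*(-12/(-2) - 3/8)*(-35 + 12*(-12/(-2) - 3/8)) = -11*(-12*(-1/2) - 3*1/8)*(-35 + 12*(-12*(-1/2) - 3*1/8)) = -11*(6 - 3/8)*(-35 + 12*(6 - 3/8)) = -495*(-35 + 12*(45/8))/8 = -495*(-35 + 135/2)/8 = -495*65/(8*2) = -11*2925/16 = -32175/16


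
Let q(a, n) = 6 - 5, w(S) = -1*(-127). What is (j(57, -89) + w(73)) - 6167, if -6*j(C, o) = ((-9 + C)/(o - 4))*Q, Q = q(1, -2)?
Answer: -561712/93 ≈ -6039.9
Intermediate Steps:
w(S) = 127
q(a, n) = 1
Q = 1
j(C, o) = -(-9 + C)/(6*(-4 + o)) (j(C, o) = -(-9 + C)/(o - 4)/6 = -(-9 + C)/(-4 + o)/6 = -(-9 + C)/(6*(-4 + o)))
(j(57, -89) + w(73)) - 6167 = ((9 - 1*57)/(6*(-4 - 89)) + 127) - 6167 = ((⅙)*(9 - 57)/(-93) + 127) - 6167 = ((⅙)*(-1/93)*(-48) + 127) - 6167 = (8/93 + 127) - 6167 = 11819/93 - 6167 = -561712/93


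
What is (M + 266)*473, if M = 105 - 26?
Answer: 163185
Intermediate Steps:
M = 79
(M + 266)*473 = (79 + 266)*473 = 345*473 = 163185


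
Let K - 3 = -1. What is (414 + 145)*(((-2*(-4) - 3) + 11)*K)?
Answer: 17888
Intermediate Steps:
K = 2 (K = 3 - 1 = 2)
(414 + 145)*(((-2*(-4) - 3) + 11)*K) = (414 + 145)*(((-2*(-4) - 3) + 11)*2) = 559*(((8 - 3) + 11)*2) = 559*((5 + 11)*2) = 559*(16*2) = 559*32 = 17888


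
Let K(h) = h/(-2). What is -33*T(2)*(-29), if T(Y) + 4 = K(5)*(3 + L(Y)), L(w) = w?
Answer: -31581/2 ≈ -15791.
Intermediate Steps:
K(h) = -h/2 (K(h) = h*(-½) = -h/2)
T(Y) = -23/2 - 5*Y/2 (T(Y) = -4 + (-½*5)*(3 + Y) = -4 - 5*(3 + Y)/2 = -4 + (-15/2 - 5*Y/2) = -23/2 - 5*Y/2)
-33*T(2)*(-29) = -33*(-23/2 - 5/2*2)*(-29) = -33*(-23/2 - 5)*(-29) = -33*(-33/2)*(-29) = (1089/2)*(-29) = -31581/2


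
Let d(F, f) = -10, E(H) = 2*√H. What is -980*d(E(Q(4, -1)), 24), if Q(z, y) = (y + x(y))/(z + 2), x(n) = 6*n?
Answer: 9800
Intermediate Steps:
Q(z, y) = 7*y/(2 + z) (Q(z, y) = (y + 6*y)/(z + 2) = (7*y)/(2 + z) = 7*y/(2 + z))
-980*d(E(Q(4, -1)), 24) = -980/(1/(-10)) = -980/(-⅒) = -980*(-10) = 9800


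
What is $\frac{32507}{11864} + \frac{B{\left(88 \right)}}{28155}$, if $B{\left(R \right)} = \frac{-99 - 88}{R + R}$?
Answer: $\frac{1830443959}{668061840} \approx 2.7399$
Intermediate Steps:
$B{\left(R \right)} = - \frac{187}{2 R}$
$\frac{32507}{11864} + \frac{B{\left(88 \right)}}{28155} = \frac{32507}{11864} + \frac{\left(- \frac{187}{2}\right) \frac{1}{88}}{28155} = 32507 \cdot \frac{1}{11864} + \left(- \frac{187}{2}\right) \frac{1}{88} \cdot \frac{1}{28155} = \frac{32507}{11864} - \frac{17}{450480} = \frac{1830443959}{668061840}$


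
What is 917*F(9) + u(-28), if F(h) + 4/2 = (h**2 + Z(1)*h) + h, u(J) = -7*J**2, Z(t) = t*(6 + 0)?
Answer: 124726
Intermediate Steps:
Z(t) = 6*t (Z(t) = t*6 = 6*t)
F(h) = -2 + h**2 + 7*h (F(h) = -2 + ((h**2 + (6*1)*h) + h) = -2 + ((h**2 + 6*h) + h) = -2 + (h**2 + 7*h) = -2 + h**2 + 7*h)
917*F(9) + u(-28) = 917*(-2 + 9**2 + 7*9) - 7*(-28)**2 = 917*(-2 + 81 + 63) - 7*784 = 917*142 - 5488 = 130214 - 5488 = 124726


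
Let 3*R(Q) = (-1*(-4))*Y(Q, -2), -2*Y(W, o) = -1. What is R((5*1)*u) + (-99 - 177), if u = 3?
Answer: -826/3 ≈ -275.33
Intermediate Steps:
Y(W, o) = ½ (Y(W, o) = -½*(-1) = ½)
R(Q) = ⅔ (R(Q) = (-1*(-4)*(½))/3 = (4*(½))/3 = (⅓)*2 = ⅔)
R((5*1)*u) + (-99 - 177) = ⅔ + (-99 - 177) = ⅔ - 276 = -826/3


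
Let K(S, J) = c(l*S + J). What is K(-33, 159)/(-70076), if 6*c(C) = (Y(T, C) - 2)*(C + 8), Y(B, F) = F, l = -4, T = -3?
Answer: -86411/420456 ≈ -0.20552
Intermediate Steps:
c(C) = (-2 + C)*(8 + C)/6 (c(C) = ((C - 2)*(C + 8))/6 = ((-2 + C)*(8 + C))/6 = (-2 + C)*(8 + C)/6)
K(S, J) = -8/3 + J - 4*S + (J - 4*S)**2/6 (K(S, J) = -8/3 + (-4*S + J) + (-4*S + J)**2/6 = -8/3 + (J - 4*S) + (J - 4*S)**2/6 = -8/3 + J - 4*S + (J - 4*S)**2/6)
K(-33, 159)/(-70076) = (-8/3 + 159 - 4*(-33) + (159 - 4*(-33))**2/6)/(-70076) = (-8/3 + 159 + 132 + (159 + 132)**2/6)*(-1/70076) = (-8/3 + 159 + 132 + (1/6)*291**2)*(-1/70076) = (-8/3 + 159 + 132 + (1/6)*84681)*(-1/70076) = (-8/3 + 159 + 132 + 28227/2)*(-1/70076) = (86411/6)*(-1/70076) = -86411/420456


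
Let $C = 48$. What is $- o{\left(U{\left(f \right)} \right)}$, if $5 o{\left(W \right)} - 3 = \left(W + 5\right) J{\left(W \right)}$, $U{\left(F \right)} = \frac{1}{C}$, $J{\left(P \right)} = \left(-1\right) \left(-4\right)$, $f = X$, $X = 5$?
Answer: $- \frac{277}{60} \approx -4.6167$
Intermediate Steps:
$f = 5$
$J{\left(P \right)} = 4$
$U{\left(F \right)} = \frac{1}{48}$
$o{\left(W \right)} = \frac{23}{5} + \frac{4 W}{5}$ ($o{\left(W \right)} = \frac{3}{5} + \frac{\left(W + 5\right) 4}{5} = \frac{3}{5} + \frac{\left(5 + W\right) 4}{5} = \frac{3}{5} + \frac{20 + 4 W}{5} = \frac{3}{5} + \left(4 + \frac{4 W}{5}\right) = \frac{23}{5} + \frac{4 W}{5}$)
$- o{\left(U{\left(f \right)} \right)} = - (\frac{23}{5} + \frac{4}{5} \cdot \frac{1}{48}) = - (\frac{23}{5} + \frac{1}{60}) = \left(-1\right) \frac{277}{60} = - \frac{277}{60}$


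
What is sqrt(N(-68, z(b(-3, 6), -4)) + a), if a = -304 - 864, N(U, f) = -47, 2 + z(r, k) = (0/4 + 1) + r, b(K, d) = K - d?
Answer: 9*I*sqrt(15) ≈ 34.857*I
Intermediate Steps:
z(r, k) = -1 + r (z(r, k) = -2 + ((0/4 + 1) + r) = -2 + ((0*(1/4) + 1) + r) = -2 + ((0 + 1) + r) = -2 + (1 + r) = -1 + r)
a = -1168
sqrt(N(-68, z(b(-3, 6), -4)) + a) = sqrt(-47 - 1168) = sqrt(-1215) = 9*I*sqrt(15)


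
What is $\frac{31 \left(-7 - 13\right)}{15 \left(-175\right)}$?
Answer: $\frac{124}{525} \approx 0.23619$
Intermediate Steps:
$\frac{31 \left(-7 - 13\right)}{15 \left(-175\right)} = \frac{31 \left(-20\right)}{-2625} = \left(-620\right) \left(- \frac{1}{2625}\right) = \frac{124}{525}$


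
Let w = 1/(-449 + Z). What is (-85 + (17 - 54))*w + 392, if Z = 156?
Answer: 114978/293 ≈ 392.42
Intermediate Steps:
w = -1/293 (w = 1/(-449 + 156) = 1/(-293) = -1/293 ≈ -0.0034130)
(-85 + (17 - 54))*w + 392 = (-85 + (17 - 54))*(-1/293) + 392 = (-85 - 37)*(-1/293) + 392 = -122*(-1/293) + 392 = 122/293 + 392 = 114978/293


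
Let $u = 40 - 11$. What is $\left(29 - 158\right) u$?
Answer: $-3741$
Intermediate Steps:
$u = 29$ ($u = 40 - 11 = 29$)
$\left(29 - 158\right) u = \left(29 - 158\right) 29 = \left(-129\right) 29 = -3741$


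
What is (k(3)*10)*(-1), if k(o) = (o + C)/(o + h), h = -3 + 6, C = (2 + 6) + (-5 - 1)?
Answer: -25/3 ≈ -8.3333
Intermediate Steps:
C = 2 (C = 8 - 6 = 2)
h = 3
k(o) = (2 + o)/(3 + o) (k(o) = (o + 2)/(o + 3) = (2 + o)/(3 + o))
(k(3)*10)*(-1) = (((2 + 3)/(3 + 3))*10)*(-1) = ((5/6)*10)*(-1) = (((⅙)*5)*10)*(-1) = ((⅚)*10)*(-1) = (25/3)*(-1) = -25/3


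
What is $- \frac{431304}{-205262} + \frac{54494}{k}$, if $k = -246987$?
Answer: $\frac{47670466810}{25348522797} \approx 1.8806$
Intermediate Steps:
$- \frac{431304}{-205262} + \frac{54494}{k} = - \frac{431304}{-205262} + \frac{54494}{-246987} = \left(-431304\right) \left(- \frac{1}{205262}\right) + 54494 \left(- \frac{1}{246987}\right) = \frac{215652}{102631} - \frac{54494}{246987} = \frac{47670466810}{25348522797}$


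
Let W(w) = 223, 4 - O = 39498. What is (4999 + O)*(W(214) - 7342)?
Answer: 245569905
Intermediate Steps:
O = -39494 (O = 4 - 1*39498 = 4 - 39498 = -39494)
(4999 + O)*(W(214) - 7342) = (4999 - 39494)*(223 - 7342) = -34495*(-7119) = 245569905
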